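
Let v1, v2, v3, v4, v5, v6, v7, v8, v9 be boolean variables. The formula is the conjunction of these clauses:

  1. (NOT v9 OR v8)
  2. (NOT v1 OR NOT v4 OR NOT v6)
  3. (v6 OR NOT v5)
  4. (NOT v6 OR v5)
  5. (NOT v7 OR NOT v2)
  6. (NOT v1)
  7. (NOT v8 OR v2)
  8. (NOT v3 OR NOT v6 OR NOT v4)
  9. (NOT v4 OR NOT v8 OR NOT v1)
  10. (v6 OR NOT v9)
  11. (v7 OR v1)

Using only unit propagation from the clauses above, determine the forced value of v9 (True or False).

False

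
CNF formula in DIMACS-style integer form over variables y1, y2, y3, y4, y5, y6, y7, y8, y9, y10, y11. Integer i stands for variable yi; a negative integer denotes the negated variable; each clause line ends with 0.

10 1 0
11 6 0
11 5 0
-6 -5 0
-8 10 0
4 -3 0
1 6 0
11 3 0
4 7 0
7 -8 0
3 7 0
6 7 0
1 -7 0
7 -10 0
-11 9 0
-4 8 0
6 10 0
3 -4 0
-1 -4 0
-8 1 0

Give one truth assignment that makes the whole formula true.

y1=T, y2=F, y3=F, y4=F, y5=F, y6=T, y7=T, y8=T, y9=T, y10=T, y11=T

y9 occurs only positively in the remaining clauses — set y9 = True.
Set y1 = True and propagate.
  then y4 is forced to False.
  then y3 is forced to False.
  then y11 is forced to True.
  then y7 is forced to True.
The remaining clauses are satisfied by y2 = False, y5 = False, y6 = True, y8 = True, y10 = True.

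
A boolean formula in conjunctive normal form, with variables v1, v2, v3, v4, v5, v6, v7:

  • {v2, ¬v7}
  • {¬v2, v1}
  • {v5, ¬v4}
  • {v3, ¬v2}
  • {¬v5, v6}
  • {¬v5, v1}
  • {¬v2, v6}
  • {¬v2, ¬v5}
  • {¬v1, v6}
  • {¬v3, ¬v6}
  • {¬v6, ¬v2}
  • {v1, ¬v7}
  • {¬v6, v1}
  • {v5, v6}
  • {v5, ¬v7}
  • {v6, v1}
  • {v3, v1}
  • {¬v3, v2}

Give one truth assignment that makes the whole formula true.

v1=T, v2=F, v3=F, v4=T, v5=T, v6=T, v7=F

v7 occurs only negated in the remaining clauses — set v7 = False.
Try v1 = True.
  then v6 is forced to True.
  then v3 is forced to False.
  then v2 is forced to False.
Branch on v4: take v4 = True.
  then v5 is forced to True.
Every clause has at least one true literal under this assignment.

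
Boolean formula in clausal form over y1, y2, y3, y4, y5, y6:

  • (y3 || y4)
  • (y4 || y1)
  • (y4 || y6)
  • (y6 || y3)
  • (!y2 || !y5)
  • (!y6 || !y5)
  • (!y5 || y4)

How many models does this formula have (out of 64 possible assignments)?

16

Split on y4, then y5.
  y4=1, y5=1: remaining (y1,y2,y3,y6) ∈ {(0,0,1,0); (1,0,1,0)} — 2.
  y4=1, y5=0: y1, y2 free; 3 ways for (y3,y6) × 2^2 = 12.
  y4=0, y5=1: a clause becomes empty — 0.
  y4=0, y5=0: remaining (y1,y2,y3,y6) ∈ {(1,0,1,1); (1,1,1,1)} — 2.
Total: 2 + 12 + 0 + 2 = 16.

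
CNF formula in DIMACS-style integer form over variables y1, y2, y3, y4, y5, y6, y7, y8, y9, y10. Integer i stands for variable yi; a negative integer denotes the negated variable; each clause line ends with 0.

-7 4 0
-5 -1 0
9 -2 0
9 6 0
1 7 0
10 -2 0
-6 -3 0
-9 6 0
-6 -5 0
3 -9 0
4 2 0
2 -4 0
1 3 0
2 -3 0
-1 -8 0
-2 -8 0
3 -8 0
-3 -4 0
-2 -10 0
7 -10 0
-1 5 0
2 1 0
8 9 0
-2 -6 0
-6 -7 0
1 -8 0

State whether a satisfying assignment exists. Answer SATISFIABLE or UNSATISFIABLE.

UNSATISFIABLE

y2 = True:
  propagation gives y9=True, y10=True; an empty clause results — contradiction.
y2 = False:
  propagation gives y4=True; an empty clause results — contradiction.
Every branch closes, so no satisfying assignment exists.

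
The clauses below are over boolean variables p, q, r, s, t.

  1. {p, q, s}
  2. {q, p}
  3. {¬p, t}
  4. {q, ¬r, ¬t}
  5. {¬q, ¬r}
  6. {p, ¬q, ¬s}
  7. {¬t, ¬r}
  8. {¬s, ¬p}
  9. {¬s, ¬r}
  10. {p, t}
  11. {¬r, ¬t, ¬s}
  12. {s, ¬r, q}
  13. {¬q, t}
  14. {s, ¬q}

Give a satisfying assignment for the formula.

p=T, q=F, r=F, s=F, t=T

Pure literal: r appears only negated; assign r = False.
Set p = True and propagate.
  then t is forced to True.
  then s is forced to False.
  then q is forced to False.
Every clause has at least one true literal under this assignment.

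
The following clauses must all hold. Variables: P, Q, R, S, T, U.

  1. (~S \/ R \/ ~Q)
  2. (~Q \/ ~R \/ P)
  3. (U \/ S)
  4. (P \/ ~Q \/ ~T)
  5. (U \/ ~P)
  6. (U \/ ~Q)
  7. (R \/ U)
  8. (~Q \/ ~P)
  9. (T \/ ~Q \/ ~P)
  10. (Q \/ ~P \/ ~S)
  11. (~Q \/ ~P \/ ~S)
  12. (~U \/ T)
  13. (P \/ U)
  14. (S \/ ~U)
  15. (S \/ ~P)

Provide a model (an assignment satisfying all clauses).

P=0  Q=0  R=1  S=1  T=1  U=1

Branch on P: take P = False.
  then U is forced to True.
  then T is forced to True.
  then Q is forced to False.
  then S is forced to True.
R is now unconstrained; take R = True.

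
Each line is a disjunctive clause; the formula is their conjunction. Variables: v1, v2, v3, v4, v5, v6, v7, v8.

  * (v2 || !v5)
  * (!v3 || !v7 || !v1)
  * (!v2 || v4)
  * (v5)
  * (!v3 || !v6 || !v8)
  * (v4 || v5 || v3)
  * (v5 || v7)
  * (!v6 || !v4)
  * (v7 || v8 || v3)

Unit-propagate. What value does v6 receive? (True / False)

False

Unit clause (v5) sets v5 = True.
(v2 || !v5): since v5 = True, the clause reduces to (v2). v2 = True.
(v4 || !v2): since v2 = True, the clause reduces to (v4). v4 = True.
In (!v4 || !v6), !v4 is now false; !v6 must hold, so v6 = False.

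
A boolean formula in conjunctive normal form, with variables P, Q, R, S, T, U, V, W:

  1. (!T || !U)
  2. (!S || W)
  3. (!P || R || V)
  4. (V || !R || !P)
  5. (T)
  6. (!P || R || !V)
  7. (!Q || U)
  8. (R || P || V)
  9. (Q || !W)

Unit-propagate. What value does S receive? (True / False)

False

(T) is a unit clause: T = True.
From (!U || !T) and T = True: U = False.
(!Q || U) with U = False leaves only !Q, so Q = False.
In (Q || !W), Q is now false; !W must hold, so W = False.
(W || !S): since W = False, the clause reduces to (!S). S = False.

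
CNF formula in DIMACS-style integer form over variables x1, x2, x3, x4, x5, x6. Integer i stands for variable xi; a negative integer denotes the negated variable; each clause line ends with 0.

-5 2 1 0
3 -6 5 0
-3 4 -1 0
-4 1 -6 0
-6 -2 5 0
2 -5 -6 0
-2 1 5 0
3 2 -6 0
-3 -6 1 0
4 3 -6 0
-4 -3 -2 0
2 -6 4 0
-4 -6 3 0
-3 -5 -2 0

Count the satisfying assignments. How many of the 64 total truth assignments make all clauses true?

Split on x6, then x2.
  x6=T, x2=T: a clause becomes empty — 0.
  x6=T, x2=F: remaining (x1,x3,x4,x5) ∈ {(T,T,T,F)} — 1.
  x6=F, x2=T: x4 free; 3 ways for (x1,x3,x5) × 2^1 = 6.
  x6=F, x2=F: 10 of the 16 assignments to (x1,x3,x4,x5) work.
Total: 0 + 1 + 6 + 10 = 17.

17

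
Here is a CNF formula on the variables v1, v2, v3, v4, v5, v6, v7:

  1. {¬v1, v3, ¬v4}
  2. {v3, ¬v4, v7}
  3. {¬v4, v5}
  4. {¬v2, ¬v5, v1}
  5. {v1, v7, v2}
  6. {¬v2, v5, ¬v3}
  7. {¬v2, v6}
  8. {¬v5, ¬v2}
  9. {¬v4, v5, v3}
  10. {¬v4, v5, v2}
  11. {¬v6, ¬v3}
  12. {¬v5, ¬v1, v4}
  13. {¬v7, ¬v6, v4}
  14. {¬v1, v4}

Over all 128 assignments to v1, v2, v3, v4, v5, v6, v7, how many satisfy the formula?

10

Split on v4, then v5.
  v4=T, v5=T: 5 of the 32 assignments to (v1,v2,v3,v6,v7) work.
  v4=T, v5=F: a clause becomes empty — 0.
  v4=F, v5=T: remaining (v1,v2,v3,v6,v7) ∈ {(F,F,F,F,T); (F,F,T,F,T)} — 2.
  v4=F, v5=F: remaining (v1,v2,v3,v6,v7) ∈ {(F,F,F,F,T); (F,F,T,F,T); (F,T,F,T,F)} — 3.
Total: 5 + 0 + 2 + 3 = 10.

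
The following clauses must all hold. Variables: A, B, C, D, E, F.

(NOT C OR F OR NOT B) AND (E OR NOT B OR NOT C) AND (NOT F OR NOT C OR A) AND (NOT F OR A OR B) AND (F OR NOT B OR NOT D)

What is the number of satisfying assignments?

38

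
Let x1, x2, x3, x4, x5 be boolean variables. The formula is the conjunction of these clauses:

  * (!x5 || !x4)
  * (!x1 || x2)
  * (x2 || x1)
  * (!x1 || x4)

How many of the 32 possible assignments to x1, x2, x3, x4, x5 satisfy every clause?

Satisfying assignments:
  x1=0 x2=1 x3=0 x4=0 x5=0
  x1=0 x2=1 x3=0 x4=0 x5=1
  x1=0 x2=1 x3=0 x4=1 x5=0
  x1=0 x2=1 x3=1 x4=0 x5=0
  x1=0 x2=1 x3=1 x4=0 x5=1
  x1=0 x2=1 x3=1 x4=1 x5=0
  x1=1 x2=1 x3=0 x4=1 x5=0
  x1=1 x2=1 x3=1 x4=1 x5=0
That's 8 in total.

8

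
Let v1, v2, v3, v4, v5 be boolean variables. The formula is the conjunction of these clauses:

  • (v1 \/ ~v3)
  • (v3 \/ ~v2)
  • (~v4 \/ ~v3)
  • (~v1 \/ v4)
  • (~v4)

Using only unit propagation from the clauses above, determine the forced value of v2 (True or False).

(~v4) stands alone — v4 = False.
(v4 \/ ~v1) with v4 = False leaves only ~v1, so v1 = False.
(v1 \/ ~v3): since v1 = False, the clause reduces to (~v3). v3 = False.
(~v2 \/ v3) with v3 = False leaves only ~v2, so v2 = False.

False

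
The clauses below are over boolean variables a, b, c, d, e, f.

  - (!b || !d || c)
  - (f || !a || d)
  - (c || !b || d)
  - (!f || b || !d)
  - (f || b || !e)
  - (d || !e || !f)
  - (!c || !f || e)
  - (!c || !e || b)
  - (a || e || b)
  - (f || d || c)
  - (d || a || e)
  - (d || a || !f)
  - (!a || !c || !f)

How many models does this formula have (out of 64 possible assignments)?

9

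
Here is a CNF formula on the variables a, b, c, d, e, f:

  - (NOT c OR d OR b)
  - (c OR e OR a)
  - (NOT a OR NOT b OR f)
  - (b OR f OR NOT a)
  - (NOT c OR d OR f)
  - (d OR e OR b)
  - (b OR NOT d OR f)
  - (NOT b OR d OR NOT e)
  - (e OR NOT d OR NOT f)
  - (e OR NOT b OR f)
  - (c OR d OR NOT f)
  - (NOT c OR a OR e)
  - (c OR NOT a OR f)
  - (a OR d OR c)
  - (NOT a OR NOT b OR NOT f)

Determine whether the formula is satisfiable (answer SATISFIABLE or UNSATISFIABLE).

Branch on a: take a = False.
Branch on b: take b = True.
Branch on c: take c = False.
  then e is forced to True.
  then d is forced to True.
f is now unconstrained; take f = True.
Every clause has at least one true literal under this assignment.
So a=F, b=T, c=F, d=T, e=T, f=T is a satisfying assignment.

SATISFIABLE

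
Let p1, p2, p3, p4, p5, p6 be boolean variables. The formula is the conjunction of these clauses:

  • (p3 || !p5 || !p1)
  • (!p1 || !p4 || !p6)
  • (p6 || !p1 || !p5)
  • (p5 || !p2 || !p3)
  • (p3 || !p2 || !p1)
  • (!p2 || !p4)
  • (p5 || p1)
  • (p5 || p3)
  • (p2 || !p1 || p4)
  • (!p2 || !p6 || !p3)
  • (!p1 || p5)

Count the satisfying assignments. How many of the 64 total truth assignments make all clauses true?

11

Case analysis on p1 and p5:
  p1=T, p5=T: a clause becomes empty — 0.
  p1=T, p5=F: a clause becomes empty — 0.
  p1=F, p5=T: 11 of the 16 assignments to (p2,p3,p4,p6) work.
  p1=F, p5=F: a clause becomes empty — 0.
Total: 0 + 0 + 11 + 0 = 11.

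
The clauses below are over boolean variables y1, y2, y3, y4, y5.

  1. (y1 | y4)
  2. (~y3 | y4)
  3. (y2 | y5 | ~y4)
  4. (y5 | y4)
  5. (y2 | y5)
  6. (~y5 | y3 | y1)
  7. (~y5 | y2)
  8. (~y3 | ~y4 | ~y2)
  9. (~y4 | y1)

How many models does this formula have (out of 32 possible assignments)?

3

Satisfying assignments:
  y1=T y2=T y3=F y4=F y5=T
  y1=T y2=T y3=F y4=T y5=F
  y1=T y2=T y3=F y4=T y5=T
Count: 3.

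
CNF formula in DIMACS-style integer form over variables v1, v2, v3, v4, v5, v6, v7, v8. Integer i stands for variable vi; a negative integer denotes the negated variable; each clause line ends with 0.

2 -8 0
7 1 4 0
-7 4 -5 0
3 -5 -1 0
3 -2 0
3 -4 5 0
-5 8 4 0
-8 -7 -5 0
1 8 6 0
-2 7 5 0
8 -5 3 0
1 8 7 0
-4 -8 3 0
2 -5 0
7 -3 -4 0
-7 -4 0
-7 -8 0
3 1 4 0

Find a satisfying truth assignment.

Try v1 = True.
Set v2 = True and propagate.
  then v3 is forced to True.
The remaining clauses are satisfied by v4 = False, v5 = True, v6 = False, v7 = False, v8 = True.

v1=T  v2=T  v3=T  v4=F  v5=T  v6=F  v7=F  v8=T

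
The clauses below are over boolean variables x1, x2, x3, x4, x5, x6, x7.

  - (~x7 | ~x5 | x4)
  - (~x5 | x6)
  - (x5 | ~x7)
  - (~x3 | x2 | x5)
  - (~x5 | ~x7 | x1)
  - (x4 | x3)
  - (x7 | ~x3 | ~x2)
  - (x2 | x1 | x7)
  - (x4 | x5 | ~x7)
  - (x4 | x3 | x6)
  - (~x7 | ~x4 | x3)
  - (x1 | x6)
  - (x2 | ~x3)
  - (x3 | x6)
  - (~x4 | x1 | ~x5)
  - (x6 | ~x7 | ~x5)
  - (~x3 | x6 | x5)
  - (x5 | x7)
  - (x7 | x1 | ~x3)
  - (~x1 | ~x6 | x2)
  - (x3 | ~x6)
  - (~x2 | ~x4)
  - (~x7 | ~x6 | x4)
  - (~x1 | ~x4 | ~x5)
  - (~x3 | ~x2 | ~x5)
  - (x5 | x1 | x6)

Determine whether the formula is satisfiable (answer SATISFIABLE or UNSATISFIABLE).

x5 = True:
  propagation gives x6=True, x3=True, x2=True; an empty clause results — contradiction.
x5 = False:
  propagation gives x7=False; an empty clause results — contradiction.
Every branch closes, so no satisfying assignment exists.

UNSATISFIABLE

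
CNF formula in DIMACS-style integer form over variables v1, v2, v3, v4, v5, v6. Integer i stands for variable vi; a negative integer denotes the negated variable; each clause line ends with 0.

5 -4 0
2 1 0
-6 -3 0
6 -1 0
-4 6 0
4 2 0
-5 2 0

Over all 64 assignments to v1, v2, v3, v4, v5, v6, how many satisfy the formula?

10

Case analysis on v2 and v4:
  v2=T, v4=T: remaining (v1,v3,v5,v6) ∈ {(F,F,T,T); (T,F,T,T)} — 2.
  v2=T, v4=F: v5 free; 4 ways for (v1,v3,v6) × 2^1 = 8.
  v2=F, v4=T: a clause becomes empty — 0.
  v2=F, v4=F: a clause becomes empty — 0.
Total: 2 + 8 + 0 + 0 = 10.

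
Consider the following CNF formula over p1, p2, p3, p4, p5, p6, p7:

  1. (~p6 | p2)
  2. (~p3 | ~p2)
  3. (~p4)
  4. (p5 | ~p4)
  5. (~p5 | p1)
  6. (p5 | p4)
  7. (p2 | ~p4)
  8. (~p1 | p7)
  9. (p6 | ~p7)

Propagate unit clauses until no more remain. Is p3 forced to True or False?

False

Unit clause (~p4) sets p4 = False.
In (p4 | p5), p4 is now false; p5 must hold, so p5 = True.
From (p1 | ~p5) and p5 = True: p1 = True.
From (p7 | ~p1) and p1 = True: p7 = True.
From (~p7 | p6) and p7 = True: p6 = True.
In (p2 | ~p6), ~p6 is now false; p2 must hold, so p2 = True.
(~p3 | ~p2): since p2 = True, the clause reduces to (~p3). p3 = False.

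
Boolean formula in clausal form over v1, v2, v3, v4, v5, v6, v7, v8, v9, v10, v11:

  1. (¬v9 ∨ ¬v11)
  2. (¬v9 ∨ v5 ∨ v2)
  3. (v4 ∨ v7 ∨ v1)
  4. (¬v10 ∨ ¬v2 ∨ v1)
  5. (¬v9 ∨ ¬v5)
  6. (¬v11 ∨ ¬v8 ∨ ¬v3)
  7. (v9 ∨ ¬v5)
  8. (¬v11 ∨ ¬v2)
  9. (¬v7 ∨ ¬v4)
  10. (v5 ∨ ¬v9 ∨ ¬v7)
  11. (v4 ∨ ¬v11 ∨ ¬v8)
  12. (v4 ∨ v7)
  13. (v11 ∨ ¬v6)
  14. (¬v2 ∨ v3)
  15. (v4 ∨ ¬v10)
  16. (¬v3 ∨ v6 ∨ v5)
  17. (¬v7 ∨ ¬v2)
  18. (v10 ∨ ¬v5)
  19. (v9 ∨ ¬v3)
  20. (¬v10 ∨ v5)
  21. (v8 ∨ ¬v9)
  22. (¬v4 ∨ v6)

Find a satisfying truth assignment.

v1=True, v2=False, v3=False, v4=False, v5=False, v6=False, v7=True, v8=False, v9=False, v10=False, v11=False

Check each clause:
  1. (¬v9 ∨ ¬v11) — ¬v11 is true.
  2. (¬v9 ∨ v2 ∨ v5) — ¬v9 is true.
  3. (v7 ∨ v4 ∨ v1) — v1 is true.
  4. (v1 ∨ ¬v2 ∨ ¬v10) — v1 is true.
  5. (¬v9 ∨ ¬v5) — ¬v5 is true.
  6. (¬v3 ∨ ¬v11 ∨ ¬v8) — ¬v8 is true.
  7. (¬v5 ∨ v9) — ¬v5 is true.
  8. (¬v2 ∨ ¬v11) — ¬v11 is true.
  9. (¬v4 ∨ ¬v7) — ¬v4 is true.
  10. (v5 ∨ ¬v7 ∨ ¬v9) — ¬v9 is true.
  11. (¬v8 ∨ v4 ∨ ¬v11) — ¬v8 is true.
  12. (v4 ∨ v7) — v7 is true.
  13. (v11 ∨ ¬v6) — ¬v6 is true.
  14. (v3 ∨ ¬v2) — ¬v2 is true.
  15. (v4 ∨ ¬v10) — ¬v10 is true.
  16. (v6 ∨ ¬v3 ∨ v5) — ¬v3 is true.
  17. (¬v2 ∨ ¬v7) — ¬v2 is true.
  18. (¬v5 ∨ v10) — ¬v5 is true.
  19. (¬v3 ∨ v9) — ¬v3 is true.
  20. (v5 ∨ ¬v10) — ¬v10 is true.
  21. (v8 ∨ ¬v9) — ¬v9 is true.
  22. (¬v4 ∨ v6) — ¬v4 is true.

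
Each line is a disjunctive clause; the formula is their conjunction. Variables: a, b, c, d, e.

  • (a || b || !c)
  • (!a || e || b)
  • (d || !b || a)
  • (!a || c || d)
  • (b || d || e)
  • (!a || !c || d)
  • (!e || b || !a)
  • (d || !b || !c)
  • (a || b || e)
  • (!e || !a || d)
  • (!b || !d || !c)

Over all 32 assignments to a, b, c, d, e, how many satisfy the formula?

6

The models are:
  a=F b=F c=F d=F e=T
  a=F b=F c=F d=T e=T
  a=F b=T c=F d=T e=F
  a=F b=T c=F d=T e=T
  a=T b=T c=F d=T e=F
  a=T b=T c=F d=T e=T
Count: 6.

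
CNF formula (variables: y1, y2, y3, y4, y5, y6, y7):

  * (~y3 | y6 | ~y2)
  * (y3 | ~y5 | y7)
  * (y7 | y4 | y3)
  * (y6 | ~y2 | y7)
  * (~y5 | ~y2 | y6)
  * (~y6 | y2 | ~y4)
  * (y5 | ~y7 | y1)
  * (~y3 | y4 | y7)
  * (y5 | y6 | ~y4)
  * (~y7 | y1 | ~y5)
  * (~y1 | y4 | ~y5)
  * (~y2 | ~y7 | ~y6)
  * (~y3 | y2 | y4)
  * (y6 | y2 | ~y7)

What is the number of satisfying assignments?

10

Case analysis on y7 and y2:
  y7=T, y2=T: remaining (y1,y3,y4,y5,y6) ∈ {(T,F,F,F,F)} — 1.
  y7=T, y2=F: remaining (y1,y3,y4,y5,y6) ∈ {(T,F,F,F,T)} — 1.
  y7=F, y2=T: y1 free; 3 ways for (y3,y4,y5,y6) × 2^1 = 6.
  y7=F, y2=F: remaining (y1,y3,y4,y5,y6) ∈ {(F,T,T,T,F); (T,T,T,T,F)} — 2.
Total: 1 + 1 + 6 + 2 = 10.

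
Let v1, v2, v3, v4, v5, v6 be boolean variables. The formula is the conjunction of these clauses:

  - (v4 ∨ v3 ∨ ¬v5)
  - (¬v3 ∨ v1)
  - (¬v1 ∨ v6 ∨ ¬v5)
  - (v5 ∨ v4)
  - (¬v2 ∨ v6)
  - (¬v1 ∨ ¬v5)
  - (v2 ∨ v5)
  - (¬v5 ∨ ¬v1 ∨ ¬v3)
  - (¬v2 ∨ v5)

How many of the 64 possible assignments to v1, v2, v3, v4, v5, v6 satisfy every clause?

The models are:
  v1=F v2=F v3=F v4=T v5=T v6=F
  v1=F v2=F v3=F v4=T v5=T v6=T
  v1=F v2=T v3=F v4=T v5=T v6=T
That's 3 in total.

3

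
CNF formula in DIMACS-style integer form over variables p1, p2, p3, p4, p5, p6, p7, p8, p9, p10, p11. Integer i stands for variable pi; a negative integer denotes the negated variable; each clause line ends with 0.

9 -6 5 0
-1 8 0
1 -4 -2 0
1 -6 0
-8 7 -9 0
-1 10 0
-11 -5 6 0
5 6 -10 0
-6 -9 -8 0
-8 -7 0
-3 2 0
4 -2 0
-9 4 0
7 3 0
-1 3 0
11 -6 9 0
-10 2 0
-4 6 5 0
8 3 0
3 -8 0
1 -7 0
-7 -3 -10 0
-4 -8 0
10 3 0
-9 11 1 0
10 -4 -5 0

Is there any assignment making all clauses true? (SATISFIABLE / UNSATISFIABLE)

UNSATISFIABLE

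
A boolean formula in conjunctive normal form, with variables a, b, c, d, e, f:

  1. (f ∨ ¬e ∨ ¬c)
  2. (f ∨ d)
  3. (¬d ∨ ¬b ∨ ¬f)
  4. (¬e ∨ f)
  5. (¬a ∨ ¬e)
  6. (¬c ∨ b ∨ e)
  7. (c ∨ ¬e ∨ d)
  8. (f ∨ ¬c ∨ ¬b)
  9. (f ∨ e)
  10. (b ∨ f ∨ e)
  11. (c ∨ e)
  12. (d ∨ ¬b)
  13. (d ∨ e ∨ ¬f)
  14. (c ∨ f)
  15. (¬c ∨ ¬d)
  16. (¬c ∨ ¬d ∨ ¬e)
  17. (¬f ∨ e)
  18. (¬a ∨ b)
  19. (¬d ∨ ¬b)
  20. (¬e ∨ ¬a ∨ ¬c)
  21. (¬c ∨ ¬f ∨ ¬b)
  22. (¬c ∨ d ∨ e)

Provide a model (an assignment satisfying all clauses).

a occurs only negated in the remaining clauses — set a = False.
Branch on b: take b = False.
Try c = False.
  then e is forced to True.
  then f is forced to True.
  then d is forced to True.
Every clause has at least one true literal under this assignment.

a = False, b = False, c = False, d = True, e = True, f = True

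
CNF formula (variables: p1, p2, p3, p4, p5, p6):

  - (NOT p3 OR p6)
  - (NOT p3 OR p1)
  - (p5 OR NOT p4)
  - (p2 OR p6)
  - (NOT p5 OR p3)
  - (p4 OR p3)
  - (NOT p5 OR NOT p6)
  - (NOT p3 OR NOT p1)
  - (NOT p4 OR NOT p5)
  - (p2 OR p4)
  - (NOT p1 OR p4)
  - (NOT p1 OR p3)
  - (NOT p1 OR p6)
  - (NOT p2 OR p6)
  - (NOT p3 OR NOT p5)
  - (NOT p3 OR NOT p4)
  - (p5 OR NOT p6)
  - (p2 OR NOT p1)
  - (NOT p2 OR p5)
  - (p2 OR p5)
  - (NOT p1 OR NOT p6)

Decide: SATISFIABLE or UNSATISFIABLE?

UNSATISFIABLE

p3 = True:
  propagation gives p6=True, p1=True; an empty clause results — contradiction.
p3 = False:
  propagation gives p5=False, p4=False; an empty clause results — contradiction.
Every branch closes, so no satisfying assignment exists.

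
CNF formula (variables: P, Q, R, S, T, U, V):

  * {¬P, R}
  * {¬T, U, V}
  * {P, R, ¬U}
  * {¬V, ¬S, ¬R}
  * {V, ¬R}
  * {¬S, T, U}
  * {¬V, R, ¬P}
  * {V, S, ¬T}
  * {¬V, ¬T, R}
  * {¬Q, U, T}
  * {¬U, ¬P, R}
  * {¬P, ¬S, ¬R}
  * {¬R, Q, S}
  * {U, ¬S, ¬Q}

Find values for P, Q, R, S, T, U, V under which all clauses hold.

P = F  Q = T  R = T  S = F  T = T  U = T  V = T

Branch on P: take P = False.
Try Q = True.
Try R = True.
  then V is forced to True.
  then S is forced to False.
For the remaining variables, T = True, U = True works.
Check each clause:
  1. {R, ¬P} — R is true.
  2. {U, V, ¬T} — U is true.
  3. {P, ¬U, R} — R is true.
  4. {¬R, ¬S, ¬V} — ¬S is true.
  5. {¬R, V} — V is true.
  6. {T, ¬S, U} — ¬S is true.
  7. {¬V, ¬P, R} — R is true.
  8. {¬T, V, S} — V is true.
  9. {¬V, R, ¬T} — R is true.
  10. {T, U, ¬Q} — T is true.
  11. {¬P, R, ¬U} — R is true.
  12. {¬S, ¬P, ¬R} — ¬S is true.
  13. {Q, ¬R, S} — Q is true.
  14. {¬S, U, ¬Q} — ¬S is true.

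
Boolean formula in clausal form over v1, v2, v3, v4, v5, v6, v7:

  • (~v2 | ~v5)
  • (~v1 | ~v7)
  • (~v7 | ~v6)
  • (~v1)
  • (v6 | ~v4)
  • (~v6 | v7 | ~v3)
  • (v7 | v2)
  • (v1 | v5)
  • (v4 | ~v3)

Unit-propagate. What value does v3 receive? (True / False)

(~v1) is a unit clause: v1 = False.
In (v5 | v1), v1 is now false; v5 must hold, so v5 = True.
(~v5 | ~v2): since v5 = True, the clause reduces to (~v2). v2 = False.
From (v2 | v7) and v2 = False: v7 = True.
(~v7 | ~v6): since v7 = True, the clause reduces to (~v6). v6 = False.
(~v4 | v6) with v6 = False leaves only ~v4, so v4 = False.
In (v4 | ~v3), v4 is now false; ~v3 must hold, so v3 = False.

False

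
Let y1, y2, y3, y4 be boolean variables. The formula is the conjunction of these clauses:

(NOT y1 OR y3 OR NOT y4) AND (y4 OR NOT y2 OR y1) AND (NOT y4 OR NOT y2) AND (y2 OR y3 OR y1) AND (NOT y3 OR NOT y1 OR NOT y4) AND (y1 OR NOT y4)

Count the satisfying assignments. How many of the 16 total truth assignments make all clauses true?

5

Satisfying assignments:
  y1=0 y2=0 y3=1 y4=0
  y1=1 y2=0 y3=0 y4=0
  y1=1 y2=0 y3=1 y4=0
  y1=1 y2=1 y3=0 y4=0
  y1=1 y2=1 y3=1 y4=0
That's 5 in total.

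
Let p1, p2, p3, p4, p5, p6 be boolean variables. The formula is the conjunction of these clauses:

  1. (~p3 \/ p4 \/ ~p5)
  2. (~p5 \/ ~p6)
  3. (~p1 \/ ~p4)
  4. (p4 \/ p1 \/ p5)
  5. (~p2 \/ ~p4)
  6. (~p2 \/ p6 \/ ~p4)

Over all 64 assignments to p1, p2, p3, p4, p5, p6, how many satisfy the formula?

18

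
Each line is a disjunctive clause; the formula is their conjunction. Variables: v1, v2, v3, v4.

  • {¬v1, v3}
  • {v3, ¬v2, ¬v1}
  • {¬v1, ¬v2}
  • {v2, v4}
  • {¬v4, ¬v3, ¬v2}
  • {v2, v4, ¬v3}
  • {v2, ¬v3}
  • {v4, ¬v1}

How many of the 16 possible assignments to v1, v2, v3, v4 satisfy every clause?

4

Satisfying assignments:
  v1=0 v2=0 v3=0 v4=1
  v1=0 v2=1 v3=0 v4=0
  v1=0 v2=1 v3=0 v4=1
  v1=0 v2=1 v3=1 v4=0
Count: 4.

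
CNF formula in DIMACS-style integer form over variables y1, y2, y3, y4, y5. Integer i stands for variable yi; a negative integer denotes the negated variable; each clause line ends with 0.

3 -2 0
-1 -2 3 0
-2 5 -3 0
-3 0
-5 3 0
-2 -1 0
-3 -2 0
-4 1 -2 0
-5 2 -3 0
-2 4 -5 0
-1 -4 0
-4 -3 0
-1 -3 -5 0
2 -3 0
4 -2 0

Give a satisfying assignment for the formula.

The clause (!y3) is unit: y3 must be False.
The clause (!y2) is unit: y2 must be False.
(!y5) is a unit clause, so y5 = False.
Pure literal: y1 appears only negated; assign y1 = False.
Pure literal: y4 appears only negated; assign y4 = False.
Every clause has at least one true literal under this assignment.

y1=False  y2=False  y3=False  y4=False  y5=False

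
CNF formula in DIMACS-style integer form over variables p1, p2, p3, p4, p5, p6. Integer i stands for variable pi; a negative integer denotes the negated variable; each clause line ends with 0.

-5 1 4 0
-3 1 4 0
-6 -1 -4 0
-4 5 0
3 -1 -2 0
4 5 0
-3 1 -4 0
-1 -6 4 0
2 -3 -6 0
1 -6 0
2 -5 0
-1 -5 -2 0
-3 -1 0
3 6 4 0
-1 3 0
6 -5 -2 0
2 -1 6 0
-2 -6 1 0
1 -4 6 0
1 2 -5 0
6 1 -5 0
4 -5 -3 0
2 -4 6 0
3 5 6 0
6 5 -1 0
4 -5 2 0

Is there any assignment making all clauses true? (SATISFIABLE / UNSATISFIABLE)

UNSATISFIABLE

p1 = True:
  propagation gives p3=False; an empty clause results — contradiction.
p1 = False:
  propagation gives p6=False, p4=False, p5=False; an empty clause results — contradiction.
Every branch closes, so no satisfying assignment exists.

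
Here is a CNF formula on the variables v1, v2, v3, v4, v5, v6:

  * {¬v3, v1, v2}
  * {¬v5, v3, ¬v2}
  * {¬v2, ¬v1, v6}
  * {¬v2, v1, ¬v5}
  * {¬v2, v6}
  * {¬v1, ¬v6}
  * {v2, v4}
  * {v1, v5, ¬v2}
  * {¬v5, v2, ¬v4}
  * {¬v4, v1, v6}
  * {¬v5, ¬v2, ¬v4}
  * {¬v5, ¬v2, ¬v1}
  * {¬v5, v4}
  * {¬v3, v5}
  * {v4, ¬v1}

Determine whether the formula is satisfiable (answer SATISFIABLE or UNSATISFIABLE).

SATISFIABLE

Try v1 = True.
  then v6 is forced to False.
  then v2 is forced to False.
  then v4 is forced to True.
  then v5 is forced to False.
  then v3 is forced to False.
So v1=True, v2=False, v3=False, v4=True, v5=False, v6=False is a satisfying assignment.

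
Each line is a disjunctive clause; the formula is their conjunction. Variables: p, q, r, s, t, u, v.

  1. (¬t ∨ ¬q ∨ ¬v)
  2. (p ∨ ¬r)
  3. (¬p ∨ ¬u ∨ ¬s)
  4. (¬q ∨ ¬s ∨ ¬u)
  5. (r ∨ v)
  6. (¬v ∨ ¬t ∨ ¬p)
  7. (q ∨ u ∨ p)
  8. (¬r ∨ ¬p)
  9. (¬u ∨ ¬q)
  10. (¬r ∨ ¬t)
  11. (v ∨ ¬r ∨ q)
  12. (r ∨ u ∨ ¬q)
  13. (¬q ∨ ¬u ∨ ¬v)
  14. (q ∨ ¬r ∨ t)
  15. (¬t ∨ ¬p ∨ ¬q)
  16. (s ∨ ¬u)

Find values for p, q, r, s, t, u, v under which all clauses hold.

Branch on p: take p = True.
  then r is forced to False.
  then v is forced to True.
  then t is forced to False.
The remaining clauses are satisfied by q = False, s = True, u = False.

p=True, q=False, r=False, s=True, t=False, u=False, v=True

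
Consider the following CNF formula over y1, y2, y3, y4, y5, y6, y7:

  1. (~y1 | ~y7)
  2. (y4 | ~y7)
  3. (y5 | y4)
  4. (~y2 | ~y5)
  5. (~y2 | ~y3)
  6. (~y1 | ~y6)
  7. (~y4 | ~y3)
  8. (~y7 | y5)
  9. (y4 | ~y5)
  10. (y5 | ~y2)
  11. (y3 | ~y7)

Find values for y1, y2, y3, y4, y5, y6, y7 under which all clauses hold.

y1 = False, y2 = False, y3 = False, y4 = True, y5 = True, y6 = False, y7 = False

Pure literal: y1 appears only negated; assign y1 = False.
Pure literal: y2 appears only negated; assign y2 = False.
Branch on y3: take y3 = False.
  then y7 is forced to False.
For the remaining variables, y4 = True, y5 = True, y6 = False works.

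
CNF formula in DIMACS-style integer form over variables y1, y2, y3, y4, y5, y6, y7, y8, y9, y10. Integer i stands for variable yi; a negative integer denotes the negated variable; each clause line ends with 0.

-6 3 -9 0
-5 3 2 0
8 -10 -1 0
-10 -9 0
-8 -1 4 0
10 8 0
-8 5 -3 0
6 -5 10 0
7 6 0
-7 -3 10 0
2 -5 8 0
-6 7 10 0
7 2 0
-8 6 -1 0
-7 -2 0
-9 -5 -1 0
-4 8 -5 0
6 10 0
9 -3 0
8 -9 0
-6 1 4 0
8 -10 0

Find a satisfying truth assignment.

y1=False, y2=False, y3=False, y4=True, y5=False, y6=True, y7=True, y8=True, y9=False, y10=False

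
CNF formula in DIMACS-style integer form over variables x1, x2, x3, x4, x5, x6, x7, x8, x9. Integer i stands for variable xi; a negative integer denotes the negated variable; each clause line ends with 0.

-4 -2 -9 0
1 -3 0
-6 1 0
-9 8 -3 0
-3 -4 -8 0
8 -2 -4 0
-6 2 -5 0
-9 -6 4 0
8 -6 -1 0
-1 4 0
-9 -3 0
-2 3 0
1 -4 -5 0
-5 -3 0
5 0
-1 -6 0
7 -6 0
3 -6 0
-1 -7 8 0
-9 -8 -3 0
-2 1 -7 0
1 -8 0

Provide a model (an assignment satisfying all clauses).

x1=F  x2=F  x3=F  x4=F  x5=T  x6=F  x7=F  x8=F  x9=F

Check each clause:
  1. {¬x4, ¬x9, ¬x2} — ¬x4 is true.
  2. {¬x3, x1} — ¬x3 is true.
  3. {x1, ¬x6} — ¬x6 is true.
  4. {¬x3, ¬x9, x8} — ¬x3 is true.
  5. {¬x4, ¬x3, ¬x8} — ¬x8 is true.
  6. {x8, ¬x4, ¬x2} — ¬x4 is true.
  7. {¬x5, ¬x6, x2} — ¬x6 is true.
  8. {¬x9, x4, ¬x6} — ¬x6 is true.
  9. {x8, ¬x6, ¬x1} — ¬x6 is true.
  10. {¬x1, x4} — ¬x1 is true.
  11. {¬x9, ¬x3} — ¬x3 is true.
  12. {x3, ¬x2} — ¬x2 is true.
  13. {¬x5, x1, ¬x4} — ¬x4 is true.
  14. {¬x5, ¬x3} — ¬x3 is true.
  15. {x5} — x5 is true.
  16. {¬x6, ¬x1} — ¬x6 is true.
  17. {x7, ¬x6} — ¬x6 is true.
  18. {¬x6, x3} — ¬x6 is true.
  19. {¬x7, x8, ¬x1} — ¬x7 is true.
  20. {¬x9, ¬x3, ¬x8} — ¬x8 is true.
  21. {¬x2, ¬x7, x1} — ¬x7 is true.
  22. {x1, ¬x8} — ¬x8 is true.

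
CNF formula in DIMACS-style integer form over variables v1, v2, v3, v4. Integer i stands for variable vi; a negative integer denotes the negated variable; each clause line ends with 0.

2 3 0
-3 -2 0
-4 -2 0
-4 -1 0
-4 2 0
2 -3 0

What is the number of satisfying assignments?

The models are:
  v1=F v2=T v3=F v4=F
  v1=T v2=T v3=F v4=F
Count: 2.

2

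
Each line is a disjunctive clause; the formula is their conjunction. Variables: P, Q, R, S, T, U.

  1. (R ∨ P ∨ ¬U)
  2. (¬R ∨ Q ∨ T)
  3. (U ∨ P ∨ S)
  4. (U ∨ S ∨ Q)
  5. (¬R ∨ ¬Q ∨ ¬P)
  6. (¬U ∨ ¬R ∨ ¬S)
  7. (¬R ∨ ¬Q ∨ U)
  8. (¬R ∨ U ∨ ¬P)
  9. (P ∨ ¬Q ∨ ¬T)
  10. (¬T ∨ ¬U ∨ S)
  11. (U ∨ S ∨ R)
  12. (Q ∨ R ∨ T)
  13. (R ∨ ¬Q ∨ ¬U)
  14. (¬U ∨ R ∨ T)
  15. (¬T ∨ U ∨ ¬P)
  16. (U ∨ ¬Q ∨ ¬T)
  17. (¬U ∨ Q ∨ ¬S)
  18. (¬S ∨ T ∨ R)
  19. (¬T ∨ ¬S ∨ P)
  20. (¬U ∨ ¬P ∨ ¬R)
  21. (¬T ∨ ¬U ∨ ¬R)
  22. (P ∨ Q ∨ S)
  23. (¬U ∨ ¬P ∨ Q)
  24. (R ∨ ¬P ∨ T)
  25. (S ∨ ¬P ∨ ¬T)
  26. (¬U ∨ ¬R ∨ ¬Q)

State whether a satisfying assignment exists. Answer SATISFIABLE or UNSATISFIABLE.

U = True:
  R = True:
    propagation gives S=False, T=False, Q=True; an empty clause results — contradiction.
  R = False:
    propagation gives P=True, Q=False; an empty clause results — contradiction.
U = False:
  P = True:
    propagation gives R=False, S=True, T=False; an empty clause results — contradiction.
  P = False:
    propagation gives S=True, T=False, R=True, Q=True; an empty clause results — contradiction.
Every branch closes, so no satisfying assignment exists.

UNSATISFIABLE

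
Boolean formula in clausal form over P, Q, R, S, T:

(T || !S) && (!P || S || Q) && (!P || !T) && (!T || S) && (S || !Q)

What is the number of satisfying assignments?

6

Satisfying assignments:
  P=0 Q=0 R=0 S=0 T=0
  P=0 Q=0 R=0 S=1 T=1
  P=0 Q=0 R=1 S=0 T=0
  P=0 Q=0 R=1 S=1 T=1
  P=0 Q=1 R=0 S=1 T=1
  P=0 Q=1 R=1 S=1 T=1
Count: 6.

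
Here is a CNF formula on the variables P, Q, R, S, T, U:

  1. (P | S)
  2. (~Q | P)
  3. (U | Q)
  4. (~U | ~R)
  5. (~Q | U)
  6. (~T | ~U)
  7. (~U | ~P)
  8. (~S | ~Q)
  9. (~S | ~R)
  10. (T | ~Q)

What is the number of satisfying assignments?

The models are:
  P=F Q=F R=F S=T T=F U=T
Count: 1.

1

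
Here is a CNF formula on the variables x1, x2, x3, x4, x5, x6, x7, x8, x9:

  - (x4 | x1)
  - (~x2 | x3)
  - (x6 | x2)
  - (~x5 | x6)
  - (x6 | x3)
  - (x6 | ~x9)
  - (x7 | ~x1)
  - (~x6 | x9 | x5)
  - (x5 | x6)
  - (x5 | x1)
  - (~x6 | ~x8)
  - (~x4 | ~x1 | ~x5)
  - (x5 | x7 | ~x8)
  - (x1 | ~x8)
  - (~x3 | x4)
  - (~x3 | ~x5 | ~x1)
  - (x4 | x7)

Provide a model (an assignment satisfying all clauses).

Pure literal: x8 appears only negated; assign x8 = False.
Try x1 = False.
  then x4 is forced to True.
  then x5 is forced to True.
  then x6 is forced to True.
Try x2 = False.
x3, x7, x9 are now unconstrained; take x3 = False, x7 = False, x9 = False.

x1=F  x2=F  x3=F  x4=T  x5=T  x6=T  x7=F  x8=F  x9=F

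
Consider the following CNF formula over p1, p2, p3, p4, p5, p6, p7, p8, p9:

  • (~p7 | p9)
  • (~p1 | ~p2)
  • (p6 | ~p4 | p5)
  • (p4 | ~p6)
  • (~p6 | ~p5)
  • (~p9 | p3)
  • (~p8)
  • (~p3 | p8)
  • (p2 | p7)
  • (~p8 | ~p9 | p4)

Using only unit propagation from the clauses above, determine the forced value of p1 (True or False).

(~p8) is a unit clause: p8 = False.
(p8 | ~p3) with p8 = False leaves only ~p3, so p3 = False.
(p3 | ~p9) with p3 = False leaves only ~p9, so p9 = False.
From (~p7 | p9) and p9 = False: p7 = False.
(p2 | p7) with p7 = False leaves only p2, so p2 = True.
In (~p2 | ~p1), ~p2 is now false; ~p1 must hold, so p1 = False.

False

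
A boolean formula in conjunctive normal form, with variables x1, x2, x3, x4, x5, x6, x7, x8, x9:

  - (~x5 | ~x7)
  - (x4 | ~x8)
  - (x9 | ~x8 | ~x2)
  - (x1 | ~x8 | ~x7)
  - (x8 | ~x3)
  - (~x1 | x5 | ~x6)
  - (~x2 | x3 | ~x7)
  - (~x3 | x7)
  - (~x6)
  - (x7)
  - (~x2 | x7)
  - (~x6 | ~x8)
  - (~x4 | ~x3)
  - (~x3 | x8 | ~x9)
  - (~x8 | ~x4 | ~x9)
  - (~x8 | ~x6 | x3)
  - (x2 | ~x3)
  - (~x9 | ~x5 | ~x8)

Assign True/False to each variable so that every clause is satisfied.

x1=F, x2=F, x3=F, x4=F, x5=F, x6=F, x7=T, x8=F, x9=T

Unit propagation: (~x6) forces x6 = False.
Unit propagation: (x7) forces x7 = True.
Unit propagation: (~x5) forces x5 = False.
Branch on x1: take x1 = False.
  then x8 is forced to False.
  then x3 is forced to False.
  then x2 is forced to False.
x4, x9 are now unconstrained; take x4 = False, x9 = True.
Every clause has at least one true literal under this assignment.
Check each clause:
  1. (~x7 | ~x5) — ~x5 is true.
  2. (x4 | ~x8) — ~x8 is true.
  3. (~x8 | x9 | ~x2) — ~x8 is true.
  4. (~x8 | x1 | ~x7) — ~x8 is true.
  5. (~x3 | x8) — ~x3 is true.
  6. (~x1 | ~x6 | x5) — ~x6 is true.
  7. (~x7 | ~x2 | x3) — ~x2 is true.
  8. (~x3 | x7) — ~x3 is true.
  9. (~x6) — ~x6 is true.
  10. (x7) — x7 is true.
  11. (x7 | ~x2) — ~x2 is true.
  12. (~x8 | ~x6) — ~x8 is true.
  13. (~x4 | ~x3) — ~x4 is true.
  14. (x8 | ~x3 | ~x9) — ~x3 is true.
  15. (~x4 | ~x9 | ~x8) — ~x8 is true.
  16. (~x8 | ~x6 | x3) — ~x8 is true.
  17. (~x3 | x2) — ~x3 is true.
  18. (~x9 | ~x8 | ~x5) — ~x8 is true.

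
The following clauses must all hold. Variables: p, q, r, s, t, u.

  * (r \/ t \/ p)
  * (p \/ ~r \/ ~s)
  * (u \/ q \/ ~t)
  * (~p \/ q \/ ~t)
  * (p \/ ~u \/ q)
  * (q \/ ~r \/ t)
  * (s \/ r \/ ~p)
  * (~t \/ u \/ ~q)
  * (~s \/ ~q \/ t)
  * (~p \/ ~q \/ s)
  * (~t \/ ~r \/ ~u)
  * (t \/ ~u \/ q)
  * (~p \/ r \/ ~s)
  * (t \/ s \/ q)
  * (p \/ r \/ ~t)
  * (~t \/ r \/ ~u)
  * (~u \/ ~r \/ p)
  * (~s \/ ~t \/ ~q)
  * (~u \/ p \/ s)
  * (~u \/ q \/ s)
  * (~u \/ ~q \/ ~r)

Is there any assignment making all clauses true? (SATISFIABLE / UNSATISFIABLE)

Try p = False.
The remaining clauses are satisfied by q = True, r = True, s = False, t = False, u = False.
Every clause has at least one true literal under this assignment.
So p=0  q=1  r=1  s=0  t=0  u=0 is a satisfying assignment.

SATISFIABLE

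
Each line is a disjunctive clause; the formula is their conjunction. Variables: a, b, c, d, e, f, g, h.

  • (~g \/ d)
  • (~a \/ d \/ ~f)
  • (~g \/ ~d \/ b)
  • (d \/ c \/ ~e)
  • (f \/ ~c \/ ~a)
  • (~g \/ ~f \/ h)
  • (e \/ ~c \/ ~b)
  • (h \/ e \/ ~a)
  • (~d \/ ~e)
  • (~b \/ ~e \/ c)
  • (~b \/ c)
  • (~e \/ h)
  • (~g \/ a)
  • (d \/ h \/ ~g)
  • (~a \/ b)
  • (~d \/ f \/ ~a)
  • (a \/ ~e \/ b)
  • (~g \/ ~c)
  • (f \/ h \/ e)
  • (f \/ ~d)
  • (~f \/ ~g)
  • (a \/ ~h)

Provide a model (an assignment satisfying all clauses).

a=F, b=F, c=F, d=F, e=F, f=T, g=F, h=F

Check each clause:
  1. (d \/ ~g) — ~g is true.
  2. (~f \/ d \/ ~a) — ~a is true.
  3. (~g \/ b \/ ~d) — ~g is true.
  4. (~e \/ c \/ d) — ~e is true.
  5. (f \/ ~a \/ ~c) — ~c is true.
  6. (~f \/ ~g \/ h) — ~g is true.
  7. (~b \/ ~c \/ e) — ~c is true.
  8. (~a \/ h \/ e) — ~a is true.
  9. (~e \/ ~d) — ~e is true.
  10. (c \/ ~b \/ ~e) — ~e is true.
  11. (c \/ ~b) — ~b is true.
  12. (~e \/ h) — ~e is true.
  13. (~g \/ a) — ~g is true.
  14. (d \/ ~g \/ h) — ~g is true.
  15. (b \/ ~a) — ~a is true.
  16. (f \/ ~a \/ ~d) — ~d is true.
  17. (b \/ a \/ ~e) — ~e is true.
  18. (~g \/ ~c) — ~g is true.
  19. (e \/ f \/ h) — f is true.
  20. (f \/ ~d) — ~d is true.
  21. (~g \/ ~f) — ~g is true.
  22. (a \/ ~h) — ~h is true.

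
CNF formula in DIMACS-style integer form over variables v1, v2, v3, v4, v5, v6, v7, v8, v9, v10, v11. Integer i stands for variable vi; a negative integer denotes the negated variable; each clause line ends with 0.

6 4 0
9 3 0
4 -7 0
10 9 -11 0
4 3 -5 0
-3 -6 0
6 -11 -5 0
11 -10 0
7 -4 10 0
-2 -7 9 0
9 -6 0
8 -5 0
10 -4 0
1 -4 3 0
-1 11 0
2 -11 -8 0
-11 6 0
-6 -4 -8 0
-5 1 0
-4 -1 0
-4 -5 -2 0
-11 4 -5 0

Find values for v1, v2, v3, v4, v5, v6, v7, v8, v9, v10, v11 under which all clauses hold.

v1=F, v2=T, v3=F, v4=F, v5=F, v6=T, v7=F, v8=F, v9=T, v10=F, v11=T

Check each clause:
  1. (v4 \/ v6) — v6 is true.
  2. (v3 \/ v9) — v9 is true.
  3. (v4 \/ ~v7) — ~v7 is true.
  4. (v9 \/ v10 \/ ~v11) — v9 is true.
  5. (v4 \/ v3 \/ ~v5) — ~v5 is true.
  6. (~v3 \/ ~v6) — ~v3 is true.
  7. (~v11 \/ ~v5 \/ v6) — ~v5 is true.
  8. (~v10 \/ v11) — v11 is true.
  9. (~v4 \/ v10 \/ v7) — ~v4 is true.
  10. (~v2 \/ v9 \/ ~v7) — v9 is true.
  11. (v9 \/ ~v6) — v9 is true.
  12. (v8 \/ ~v5) — ~v5 is true.
  13. (v10 \/ ~v4) — ~v4 is true.
  14. (v3 \/ ~v4 \/ v1) — ~v4 is true.
  15. (~v1 \/ v11) — v11 is true.
  16. (~v8 \/ v2 \/ ~v11) — ~v8 is true.
  17. (~v11 \/ v6) — v6 is true.
  18. (~v8 \/ ~v6 \/ ~v4) — ~v8 is true.
  19. (~v5 \/ v1) — ~v5 is true.
  20. (~v1 \/ ~v4) — ~v4 is true.
  21. (~v5 \/ ~v2 \/ ~v4) — ~v5 is true.
  22. (~v5 \/ v4 \/ ~v11) — ~v5 is true.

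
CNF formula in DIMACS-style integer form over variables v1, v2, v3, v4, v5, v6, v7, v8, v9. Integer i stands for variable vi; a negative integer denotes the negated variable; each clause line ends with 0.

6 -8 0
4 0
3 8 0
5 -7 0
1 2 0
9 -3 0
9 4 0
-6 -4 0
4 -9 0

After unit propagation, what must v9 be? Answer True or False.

True

Unit clause (v4) sets v4 = True.
In (NOT v4 OR NOT v6), NOT v4 is now false; NOT v6 must hold, so v6 = False.
(NOT v8 OR v6) with v6 = False leaves only NOT v8, so v8 = False.
In (v3 OR v8), v8 is now false; v3 must hold, so v3 = True.
(NOT v3 OR v9) with v3 = True leaves only v9, so v9 = True.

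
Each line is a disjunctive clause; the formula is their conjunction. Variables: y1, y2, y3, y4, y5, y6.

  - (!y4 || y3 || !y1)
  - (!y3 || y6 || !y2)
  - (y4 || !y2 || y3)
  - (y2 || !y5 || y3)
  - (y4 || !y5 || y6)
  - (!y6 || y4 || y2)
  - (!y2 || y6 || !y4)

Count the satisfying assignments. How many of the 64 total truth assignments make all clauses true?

24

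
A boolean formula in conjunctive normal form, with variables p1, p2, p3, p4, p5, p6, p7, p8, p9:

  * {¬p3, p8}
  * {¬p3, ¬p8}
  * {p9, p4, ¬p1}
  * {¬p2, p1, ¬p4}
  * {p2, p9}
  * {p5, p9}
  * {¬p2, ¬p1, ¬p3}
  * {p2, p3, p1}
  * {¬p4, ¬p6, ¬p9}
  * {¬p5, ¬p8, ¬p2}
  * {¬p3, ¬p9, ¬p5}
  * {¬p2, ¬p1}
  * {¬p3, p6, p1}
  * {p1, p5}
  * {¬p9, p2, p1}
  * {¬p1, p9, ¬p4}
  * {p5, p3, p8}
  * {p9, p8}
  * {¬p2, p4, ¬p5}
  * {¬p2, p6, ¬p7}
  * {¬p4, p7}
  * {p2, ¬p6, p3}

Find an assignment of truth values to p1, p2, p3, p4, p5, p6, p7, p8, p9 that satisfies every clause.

Set p1 = True and propagate.
  then p2 is forced to False.
  then p9 is forced to True.
Set p3 = False and propagate.
  then p6 is forced to False.
Try p4 = False.
The remaining clauses are satisfied by p5 = True, p7 = True, p8 = True.
Every clause has at least one true literal under this assignment.

p1 = T  p2 = F  p3 = F  p4 = F  p5 = T  p6 = F  p7 = T  p8 = T  p9 = T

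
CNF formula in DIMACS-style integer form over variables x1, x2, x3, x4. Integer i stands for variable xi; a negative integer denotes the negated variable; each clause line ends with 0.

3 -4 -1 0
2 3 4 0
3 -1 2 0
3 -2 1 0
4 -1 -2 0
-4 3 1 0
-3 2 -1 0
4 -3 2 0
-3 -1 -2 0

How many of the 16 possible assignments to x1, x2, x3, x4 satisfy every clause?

The models are:
  x1=0 x2=0 x3=1 x4=1
  x1=0 x2=1 x3=1 x4=0
  x1=0 x2=1 x3=1 x4=1
That's 3 in total.

3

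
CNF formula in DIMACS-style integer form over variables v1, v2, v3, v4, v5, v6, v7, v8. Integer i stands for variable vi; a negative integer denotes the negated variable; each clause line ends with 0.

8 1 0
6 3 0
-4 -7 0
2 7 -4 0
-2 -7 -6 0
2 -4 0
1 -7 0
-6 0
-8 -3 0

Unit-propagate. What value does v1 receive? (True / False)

(NOT v6) is a unit clause: v6 = False.
(v6 OR v3) with v6 = False leaves only v3, so v3 = True.
(NOT v3 OR NOT v8): since v3 = True, the clause reduces to (NOT v8). v8 = False.
From (v8 OR v1) and v8 = False: v1 = True.

True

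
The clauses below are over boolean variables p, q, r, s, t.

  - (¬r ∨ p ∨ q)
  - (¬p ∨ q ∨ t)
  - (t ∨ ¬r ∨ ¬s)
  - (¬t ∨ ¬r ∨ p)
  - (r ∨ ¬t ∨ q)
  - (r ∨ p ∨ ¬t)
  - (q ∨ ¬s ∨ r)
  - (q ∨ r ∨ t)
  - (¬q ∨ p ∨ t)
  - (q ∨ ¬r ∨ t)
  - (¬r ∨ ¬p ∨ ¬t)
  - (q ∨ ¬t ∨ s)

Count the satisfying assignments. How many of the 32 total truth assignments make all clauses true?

5

The models are:
  p=T q=T r=F s=F t=F
  p=T q=T r=F s=F t=T
  p=T q=T r=F s=T t=F
  p=T q=T r=F s=T t=T
  p=T q=T r=T s=F t=F
Count: 5.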